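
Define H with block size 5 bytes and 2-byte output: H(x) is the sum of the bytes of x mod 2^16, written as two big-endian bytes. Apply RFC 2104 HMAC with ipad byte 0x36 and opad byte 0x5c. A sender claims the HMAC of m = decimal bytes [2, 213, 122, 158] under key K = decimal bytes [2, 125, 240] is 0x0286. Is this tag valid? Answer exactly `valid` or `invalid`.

Key decimal bytes [2, 125, 240] = 02 7d f0 is 3 bytes ≤ B = 5; zero-pad to 5 bytes: K' = 02 7d f0 00 00.
K' ⊕ ipad = 34 4b c6 36 36; K' ⊕ opad = 5e 21 ac 5c 5c.
Inner hash: sum = 52+75+198+54+54+2+213+122+158 = 928 → 03 a0.
Outer hash (recomputed tag): sum = 94+33+172+92+92+3+160 = 646 → 02 86.
Recomputed tag = 0286; claimed = 0286 → match.

valid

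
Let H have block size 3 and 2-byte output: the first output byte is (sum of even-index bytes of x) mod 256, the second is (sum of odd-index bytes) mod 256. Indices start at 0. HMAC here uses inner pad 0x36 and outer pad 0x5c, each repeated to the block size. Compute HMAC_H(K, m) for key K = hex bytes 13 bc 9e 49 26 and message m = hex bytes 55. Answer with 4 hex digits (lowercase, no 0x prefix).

Key hex bytes 13 bc 9e 49 26 is 5 bytes > B = 3, so hash it first: H(key) = d7 05, then zero-pad to 3 bytes: K' = d7 05 00.
K' ⊕ ipad = e1 33 36.  K' ⊕ opad = 8b 59 5c.
Inner input = (K'⊕ipad) ∥ m = e1 33 36 ∥ 55.
Inner hash: even-index sum = 279 mod 256 = 23; odd-index sum = 136 mod 256 = 136 → 17 88.
Outer input = (K'⊕opad) ∥ inner = 8b 59 5c ∥ 17 88.
Outer hash (tag): even-index sum = 367 mod 256 = 111; odd-index sum = 112 mod 256 = 112 → 6f 70.

6f70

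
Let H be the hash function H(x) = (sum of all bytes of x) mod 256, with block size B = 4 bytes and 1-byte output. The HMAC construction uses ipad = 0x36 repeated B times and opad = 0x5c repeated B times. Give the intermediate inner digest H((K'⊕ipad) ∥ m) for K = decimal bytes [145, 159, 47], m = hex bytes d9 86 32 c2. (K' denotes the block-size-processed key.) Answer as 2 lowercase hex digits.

Key decimal bytes [145, 159, 47] = 91 9f 2f is 3 bytes ≤ B = 4; zero-pad to 4 bytes: K' = 91 9f 2f 00.
K' ⊕ ipad = a7 a9 19 36.
Inner input = a7 a9 19 36 ∥ d9 86 32 c2.
Inner hash: sum = 167+169+25+54+217+134+50+194 = 1010; mod 256 = 242 → f2.

f2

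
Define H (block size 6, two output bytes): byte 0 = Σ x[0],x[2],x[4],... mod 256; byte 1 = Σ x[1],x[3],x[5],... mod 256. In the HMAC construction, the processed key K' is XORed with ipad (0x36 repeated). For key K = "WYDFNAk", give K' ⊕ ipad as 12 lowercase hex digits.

62d636363636

Key "WYDFNAk" = 57 59 44 46 4e 41 6b is 7 bytes > B = 6, so hash it first: H(key) = 54 e0, then zero-pad to 6 bytes: K' = 54 e0 00 00 00 00.
XOR each byte with 0x36: 54⊕36=62, e0⊕36=d6, 00⊕36=36, 00⊕36=36, 00⊕36=36, 00⊕36=36.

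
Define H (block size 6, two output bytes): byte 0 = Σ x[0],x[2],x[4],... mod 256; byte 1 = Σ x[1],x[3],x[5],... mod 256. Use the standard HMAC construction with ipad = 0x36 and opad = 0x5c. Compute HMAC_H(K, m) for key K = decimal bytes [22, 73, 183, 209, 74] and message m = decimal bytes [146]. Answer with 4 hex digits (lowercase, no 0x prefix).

Key decimal bytes [22, 73, 183, 209, 74] = 16 49 b7 d1 4a is 5 bytes ≤ B = 6; zero-pad to 6 bytes: K' = 16 49 b7 d1 4a 00.
K' ⊕ ipad = 20 7f 81 e7 7c 36.  K' ⊕ opad = 4a 15 eb 8d 16 5c.
Inner input = (K'⊕ipad) ∥ m = 20 7f 81 e7 7c 36 ∥ 92.
Inner hash: even-index sum = 431 mod 256 = 175; odd-index sum = 412 mod 256 = 156 → af 9c.
Outer input = (K'⊕opad) ∥ inner = 4a 15 eb 8d 16 5c ∥ af 9c.
Outer hash (tag): even-index sum = 506 mod 256 = 250; odd-index sum = 410 mod 256 = 154 → fa 9a.

fa9a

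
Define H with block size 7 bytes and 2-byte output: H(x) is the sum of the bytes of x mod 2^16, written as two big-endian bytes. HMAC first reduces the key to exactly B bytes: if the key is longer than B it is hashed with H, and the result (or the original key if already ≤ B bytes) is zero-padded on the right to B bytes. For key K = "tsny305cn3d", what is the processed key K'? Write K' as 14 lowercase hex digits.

03ce0000000000

|K| = 11 > B = 7, so first hash the key.
H(K): sum = 116+115+110+121+51+48+53+99+110+51+100 = 974 → 03 ce.
Zero-pad H(K) = 03 ce to 7 bytes: K' = 03 ce 00 00 00 00 00.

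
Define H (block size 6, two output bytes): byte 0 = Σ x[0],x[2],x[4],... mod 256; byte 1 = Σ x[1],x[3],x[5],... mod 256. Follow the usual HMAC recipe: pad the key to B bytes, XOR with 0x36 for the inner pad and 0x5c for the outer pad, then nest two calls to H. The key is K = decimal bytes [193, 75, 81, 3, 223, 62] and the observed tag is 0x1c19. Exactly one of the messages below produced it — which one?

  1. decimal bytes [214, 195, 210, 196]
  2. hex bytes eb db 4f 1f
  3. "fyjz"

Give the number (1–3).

Key decimal bytes [193, 75, 81, 3, 223, 62] = c1 4b 51 03 df 3e is exactly B = 6 bytes: K' = c1 4b 51 03 df 3e.
K' ⊕ ipad = f7 7d 67 35 e9 08; K' ⊕ opad = 9d 17 0d 5f 83 62.
m1: inner = H(f7 7d 67 35 e9 08 d6 c3 d2 c4) = ef 41; tag = H(9d 17 0d 5f 83 62 ef 41) = 1c19 ← matches
m2: inner = H(f7 7d 67 35 e9 08 eb db 4f 1f) = 81 b4; tag = H(9d 17 0d 5f 83 62 81 b4) = ae8c
m3: inner = H(f7 7d 67 35 e9 08 66 79 6a 7a) = 17 ad; tag = H(9d 17 0d 5f 83 62 17 ad) = 4485

1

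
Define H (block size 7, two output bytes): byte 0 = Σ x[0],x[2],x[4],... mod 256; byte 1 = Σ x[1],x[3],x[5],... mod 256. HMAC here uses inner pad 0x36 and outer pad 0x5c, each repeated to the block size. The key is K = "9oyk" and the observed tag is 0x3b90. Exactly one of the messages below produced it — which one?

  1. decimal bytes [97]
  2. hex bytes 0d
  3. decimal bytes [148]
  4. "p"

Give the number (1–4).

2

Key "9oyk" = 39 6f 79 6b is 4 bytes ≤ B = 7; zero-pad to 7 bytes: K' = 39 6f 79 6b 00 00 00.
K' ⊕ ipad = 0f 59 4f 5d 36 36 36; K' ⊕ opad = 65 33 25 37 5c 5c 5c.
m1: inner = H(0f 59 4f 5d 36 36 36 61) = ca 4d; tag = H(65 33 25 37 5c 5c 5c ca 4d) = 8f90
m2: inner = H(0f 59 4f 5d 36 36 36 0d) = ca f9; tag = H(65 33 25 37 5c 5c 5c ca f9) = 3b90 ← matches
m3: inner = H(0f 59 4f 5d 36 36 36 94) = ca 80; tag = H(65 33 25 37 5c 5c 5c ca 80) = c290
m4: inner = H(0f 59 4f 5d 36 36 36 70) = ca 5c; tag = H(65 33 25 37 5c 5c 5c ca 5c) = 9e90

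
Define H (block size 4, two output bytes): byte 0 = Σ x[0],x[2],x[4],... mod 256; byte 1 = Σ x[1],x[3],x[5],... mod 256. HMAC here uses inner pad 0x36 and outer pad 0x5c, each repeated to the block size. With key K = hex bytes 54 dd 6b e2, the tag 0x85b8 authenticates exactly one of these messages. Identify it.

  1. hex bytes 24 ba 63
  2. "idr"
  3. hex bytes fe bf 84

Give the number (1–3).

Key hex bytes 54 dd 6b e2 is exactly B = 4 bytes: K' = 54 dd 6b e2.
K' ⊕ ipad = 62 eb 5d d4; K' ⊕ opad = 08 81 37 be.
m1: inner = H(62 eb 5d d4 24 ba 63) = 46 79; tag = H(08 81 37 be 46 79) = 85b8 ← matches
m2: inner = H(62 eb 5d d4 69 64 72) = 9a 23; tag = H(08 81 37 be 9a 23) = d962
m3: inner = H(62 eb 5d d4 fe bf 84) = 41 7e; tag = H(08 81 37 be 41 7e) = 80bd

1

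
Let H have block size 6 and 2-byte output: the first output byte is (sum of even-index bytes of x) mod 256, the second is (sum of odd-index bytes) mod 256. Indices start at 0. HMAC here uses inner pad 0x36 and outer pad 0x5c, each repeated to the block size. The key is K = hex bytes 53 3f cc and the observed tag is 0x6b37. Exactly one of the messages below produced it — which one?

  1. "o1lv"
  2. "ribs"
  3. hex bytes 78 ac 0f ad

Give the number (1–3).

1

Key hex bytes 53 3f cc is 3 bytes ≤ B = 6; zero-pad to 6 bytes: K' = 53 3f cc 00 00 00.
K' ⊕ ipad = 65 09 fa 36 36 36; K' ⊕ opad = 0f 63 90 5c 5c 5c.
m1: inner = H(65 09 fa 36 36 36 6f 31 6c 76) = 70 1c; tag = H(0f 63 90 5c 5c 5c 70 1c) = 6b37 ← matches
m2: inner = H(65 09 fa 36 36 36 72 69 62 73) = 69 51; tag = H(0f 63 90 5c 5c 5c 69 51) = 646c
m3: inner = H(65 09 fa 36 36 36 78 ac 0f ad) = 1c ce; tag = H(0f 63 90 5c 5c 5c 1c ce) = 17e9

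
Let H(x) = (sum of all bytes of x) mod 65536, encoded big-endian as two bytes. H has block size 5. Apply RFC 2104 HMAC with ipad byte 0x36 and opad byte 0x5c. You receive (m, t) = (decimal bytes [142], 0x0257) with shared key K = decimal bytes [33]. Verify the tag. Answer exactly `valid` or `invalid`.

Key decimal bytes [33] = 21 is 1 byte ≤ B = 5; zero-pad to 5 bytes: K' = 21 00 00 00 00.
K' ⊕ ipad = 17 36 36 36 36; K' ⊕ opad = 7d 5c 5c 5c 5c.
Inner hash: sum = 23+54+54+54+54+142 = 381 → 01 7d.
Outer hash (recomputed tag): sum = 125+92+92+92+92+1+125 = 619 → 02 6b.
Recomputed tag = 026b; claimed = 0257 → mismatch.

invalid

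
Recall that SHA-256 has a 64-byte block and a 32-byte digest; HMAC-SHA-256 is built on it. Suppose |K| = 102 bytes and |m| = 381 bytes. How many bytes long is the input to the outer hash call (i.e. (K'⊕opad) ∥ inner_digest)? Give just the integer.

Key is 102 > 64 bytes, so it is hashed to 32 bytes then zero-padded to 64: |K'| = 64.
Outer input = (K'⊕opad) ∥ H(inner) → 64 + 32 = 96 bytes.

96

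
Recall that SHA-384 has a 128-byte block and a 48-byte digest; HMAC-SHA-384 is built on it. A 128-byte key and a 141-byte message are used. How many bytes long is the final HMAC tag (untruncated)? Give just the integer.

48

The tag is one SHA-384 digest: 48 bytes.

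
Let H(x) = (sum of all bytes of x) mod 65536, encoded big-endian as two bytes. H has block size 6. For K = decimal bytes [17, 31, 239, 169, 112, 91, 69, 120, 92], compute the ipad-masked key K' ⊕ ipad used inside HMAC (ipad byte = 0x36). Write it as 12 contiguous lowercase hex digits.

359a36363636

Key decimal bytes [17, 31, 239, 169, 112, 91, 69, 120, 92] = 11 1f ef a9 70 5b 45 78 5c is 9 bytes > B = 6, so hash it first: H(key) = 03 ac, then zero-pad to 6 bytes: K' = 03 ac 00 00 00 00.
XOR each byte with 0x36: 03⊕36=35, ac⊕36=9a, 00⊕36=36, 00⊕36=36, 00⊕36=36, 00⊕36=36.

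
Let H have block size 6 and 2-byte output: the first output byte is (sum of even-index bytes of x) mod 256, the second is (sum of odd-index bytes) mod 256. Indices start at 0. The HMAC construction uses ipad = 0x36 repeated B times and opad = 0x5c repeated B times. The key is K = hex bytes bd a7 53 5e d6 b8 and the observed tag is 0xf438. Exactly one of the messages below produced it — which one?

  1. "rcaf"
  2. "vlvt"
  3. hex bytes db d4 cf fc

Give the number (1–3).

Key hex bytes bd a7 53 5e d6 b8 is exactly B = 6 bytes: K' = bd a7 53 5e d6 b8.
K' ⊕ ipad = 8b 91 65 68 e0 8e; K' ⊕ opad = e1 fb 0f 02 8a e4.
m1: inner = H(8b 91 65 68 e0 8e 72 63 61 66) = a3 50; tag = H(e1 fb 0f 02 8a e4 a3 50) = 1d31
m2: inner = H(8b 91 65 68 e0 8e 76 6c 76 74) = bc 67; tag = H(e1 fb 0f 02 8a e4 bc 67) = 3648
m3: inner = H(8b 91 65 68 e0 8e db d4 cf fc) = 7a 57; tag = H(e1 fb 0f 02 8a e4 7a 57) = f438 ← matches

3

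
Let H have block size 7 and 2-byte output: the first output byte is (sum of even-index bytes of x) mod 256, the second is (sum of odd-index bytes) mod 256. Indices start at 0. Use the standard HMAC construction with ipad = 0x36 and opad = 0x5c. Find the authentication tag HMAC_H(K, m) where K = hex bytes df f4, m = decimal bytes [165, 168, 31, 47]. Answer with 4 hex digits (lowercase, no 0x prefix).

Key hex bytes df f4 is 2 bytes ≤ B = 7; zero-pad to 7 bytes: K' = df f4 00 00 00 00 00.
K' ⊕ ipad = e9 c2 36 36 36 36 36.  K' ⊕ opad = 83 a8 5c 5c 5c 5c 5c.
Inner input = (K'⊕ipad) ∥ m = e9 c2 36 36 36 36 36 ∥ a5 a8 1f 2f.
Inner hash: even-index sum = 610 mod 256 = 98; odd-index sum = 498 mod 256 = 242 → 62 f2.
Outer input = (K'⊕opad) ∥ inner = 83 a8 5c 5c 5c 5c 5c ∥ 62 f2.
Outer hash (tag): even-index sum = 649 mod 256 = 137; odd-index sum = 450 mod 256 = 194 → 89 c2.

89c2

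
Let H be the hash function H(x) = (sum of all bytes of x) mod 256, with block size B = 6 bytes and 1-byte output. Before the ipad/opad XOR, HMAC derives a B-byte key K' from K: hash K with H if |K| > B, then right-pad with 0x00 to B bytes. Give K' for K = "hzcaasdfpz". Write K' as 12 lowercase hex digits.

2e0000000000

|K| = 10 > B = 6, so first hash the key.
H(K): sum = 104+122+99+97+97+115+100+102+112+122 = 1070; mod 256 = 46 → 2e.
Zero-pad H(K) = 2e to 6 bytes: K' = 2e 00 00 00 00 00.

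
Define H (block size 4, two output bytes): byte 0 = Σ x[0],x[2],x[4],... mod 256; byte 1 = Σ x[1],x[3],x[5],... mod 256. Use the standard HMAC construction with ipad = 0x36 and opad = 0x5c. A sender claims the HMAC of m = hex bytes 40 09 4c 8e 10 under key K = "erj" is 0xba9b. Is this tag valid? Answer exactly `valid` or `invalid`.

Key "erj" = 65 72 6a is 3 bytes ≤ B = 4; zero-pad to 4 bytes: K' = 65 72 6a 00.
K' ⊕ ipad = 53 44 5c 36; K' ⊕ opad = 39 2e 36 5c.
Inner hash: even-index sum = 331 mod 256 = 75; odd-index sum = 273 mod 256 = 17 → 4b 11.
Outer hash (recomputed tag): even-index sum = 186 mod 256 = 186; odd-index sum = 155 mod 256 = 155 → ba 9b.
Recomputed tag = ba9b; claimed = ba9b → match.

valid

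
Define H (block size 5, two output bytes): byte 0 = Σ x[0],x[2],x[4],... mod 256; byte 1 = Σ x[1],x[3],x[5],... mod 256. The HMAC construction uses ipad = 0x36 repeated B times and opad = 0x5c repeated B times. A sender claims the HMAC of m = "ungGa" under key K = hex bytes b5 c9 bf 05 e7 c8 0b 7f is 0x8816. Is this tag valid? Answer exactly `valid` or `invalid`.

Key hex bytes b5 c9 bf 05 e7 c8 0b 7f is 8 bytes > B = 5, so hash it first: H(key) = 66 15, then zero-pad to 5 bytes: K' = 66 15 00 00 00.
K' ⊕ ipad = 50 23 36 36 36; K' ⊕ opad = 3a 49 5c 5c 5c.
Inner hash: even-index sum = 369 mod 256 = 113; odd-index sum = 406 mod 256 = 150 → 71 96.
Outer hash (recomputed tag): even-index sum = 392 mod 256 = 136; odd-index sum = 278 mod 256 = 22 → 88 16.
Recomputed tag = 8816; claimed = 8816 → match.

valid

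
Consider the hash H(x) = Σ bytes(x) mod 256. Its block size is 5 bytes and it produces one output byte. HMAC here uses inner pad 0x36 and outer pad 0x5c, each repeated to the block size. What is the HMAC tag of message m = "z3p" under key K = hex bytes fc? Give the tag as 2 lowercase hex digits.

cf

Key hex bytes fc is 1 byte ≤ B = 5; zero-pad to 5 bytes: K' = fc 00 00 00 00.
K' ⊕ ipad = ca 36 36 36 36.  K' ⊕ opad = a0 5c 5c 5c 5c.
Inner input = (K'⊕ipad) ∥ m = ca 36 36 36 36 ∥ 7a 33 70.
Inner hash: sum = 202+54+54+54+54+122+51+112 = 703; mod 256 = 191 → bf.
Outer input = (K'⊕opad) ∥ inner = a0 5c 5c 5c 5c ∥ bf.
Outer hash (tag): sum = 160+92+92+92+92+191 = 719; mod 256 = 207 → cf.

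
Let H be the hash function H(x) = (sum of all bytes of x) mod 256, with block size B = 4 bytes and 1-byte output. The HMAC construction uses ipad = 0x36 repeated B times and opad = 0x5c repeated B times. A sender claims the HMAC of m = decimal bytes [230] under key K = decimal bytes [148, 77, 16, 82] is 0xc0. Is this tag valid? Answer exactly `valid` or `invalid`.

valid

Key decimal bytes [148, 77, 16, 82] = 94 4d 10 52 is exactly B = 4 bytes: K' = 94 4d 10 52.
K' ⊕ ipad = a2 7b 26 64; K' ⊕ opad = c8 11 4c 0e.
Inner hash: sum = 162+123+38+100+230 = 653; mod 256 = 141 → 8d.
Outer hash (recomputed tag): sum = 200+17+76+14+141 = 448; mod 256 = 192 → c0.
Recomputed tag = c0; claimed = c0 → match.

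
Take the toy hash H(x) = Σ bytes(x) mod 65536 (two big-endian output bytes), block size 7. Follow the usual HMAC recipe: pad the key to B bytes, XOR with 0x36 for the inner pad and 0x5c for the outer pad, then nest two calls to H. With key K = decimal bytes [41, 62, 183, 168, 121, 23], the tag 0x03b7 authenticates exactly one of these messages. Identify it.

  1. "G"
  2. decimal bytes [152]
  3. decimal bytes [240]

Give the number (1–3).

1

Key decimal bytes [41, 62, 183, 168, 121, 23] = 29 3e b7 a8 79 17 is 6 bytes ≤ B = 7; zero-pad to 7 bytes: K' = 29 3e b7 a8 79 17 00.
K' ⊕ ipad = 1f 08 81 9e 4f 21 36; K' ⊕ opad = 75 62 eb f4 25 4b 5c.
m1: inner = H(1f 08 81 9e 4f 21 36 47) = 02 33; tag = H(75 62 eb f4 25 4b 5c 02 33) = 03b7 ← matches
m2: inner = H(1f 08 81 9e 4f 21 36 98) = 02 84; tag = H(75 62 eb f4 25 4b 5c 02 84) = 0408
m3: inner = H(1f 08 81 9e 4f 21 36 f0) = 02 dc; tag = H(75 62 eb f4 25 4b 5c 02 dc) = 0460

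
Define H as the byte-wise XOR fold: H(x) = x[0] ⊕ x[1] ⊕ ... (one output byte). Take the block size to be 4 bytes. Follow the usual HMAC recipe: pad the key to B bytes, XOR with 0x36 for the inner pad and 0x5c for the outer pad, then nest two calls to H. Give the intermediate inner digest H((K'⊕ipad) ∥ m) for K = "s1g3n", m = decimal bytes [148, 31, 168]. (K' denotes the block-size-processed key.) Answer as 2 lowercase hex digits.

Key "s1g3n" = 73 31 67 33 6e is 5 bytes > B = 4, so hash it first: H(key) = 78, then zero-pad to 4 bytes: K' = 78 00 00 00.
K' ⊕ ipad = 4e 36 36 36.
Inner input = 4e 36 36 36 ∥ 94 1f a8.
Inner hash: XOR 4e⊕36⊕36⊕36⊕94⊕1f⊕a8 = 5b.

5b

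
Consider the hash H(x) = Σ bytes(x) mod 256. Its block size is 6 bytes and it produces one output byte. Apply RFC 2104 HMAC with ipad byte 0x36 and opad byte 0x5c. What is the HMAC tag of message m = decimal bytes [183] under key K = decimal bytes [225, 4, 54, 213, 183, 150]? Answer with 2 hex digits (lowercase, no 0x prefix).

Key decimal bytes [225, 4, 54, 213, 183, 150] = e1 04 36 d5 b7 96 is exactly B = 6 bytes: K' = e1 04 36 d5 b7 96.
K' ⊕ ipad = d7 32 00 e3 81 a0.  K' ⊕ opad = bd 58 6a 89 eb ca.
Inner input = (K'⊕ipad) ∥ m = d7 32 00 e3 81 a0 ∥ b7.
Inner hash: sum = 215+50+0+227+129+160+183 = 964; mod 256 = 196 → c4.
Outer input = (K'⊕opad) ∥ inner = bd 58 6a 89 eb ca ∥ c4.
Outer hash (tag): sum = 189+88+106+137+235+202+196 = 1153; mod 256 = 129 → 81.

81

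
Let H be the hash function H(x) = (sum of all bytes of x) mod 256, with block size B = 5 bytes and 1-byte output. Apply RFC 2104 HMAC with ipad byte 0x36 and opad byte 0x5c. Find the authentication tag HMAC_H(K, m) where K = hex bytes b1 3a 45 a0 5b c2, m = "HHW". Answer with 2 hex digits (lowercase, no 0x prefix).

bb

Key hex bytes b1 3a 45 a0 5b c2 is 6 bytes > B = 5, so hash it first: H(key) = ed, then zero-pad to 5 bytes: K' = ed 00 00 00 00.
K' ⊕ ipad = db 36 36 36 36.  K' ⊕ opad = b1 5c 5c 5c 5c.
Inner input = (K'⊕ipad) ∥ m = db 36 36 36 36 ∥ 48 48 57.
Inner hash: sum = 219+54+54+54+54+72+72+87 = 666; mod 256 = 154 → 9a.
Outer input = (K'⊕opad) ∥ inner = b1 5c 5c 5c 5c ∥ 9a.
Outer hash (tag): sum = 177+92+92+92+92+154 = 699; mod 256 = 187 → bb.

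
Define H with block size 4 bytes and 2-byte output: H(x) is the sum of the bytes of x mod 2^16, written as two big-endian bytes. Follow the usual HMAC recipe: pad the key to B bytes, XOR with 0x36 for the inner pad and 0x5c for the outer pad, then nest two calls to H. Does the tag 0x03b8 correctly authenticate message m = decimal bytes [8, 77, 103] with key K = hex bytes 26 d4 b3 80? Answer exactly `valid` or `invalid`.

valid

Key hex bytes 26 d4 b3 80 is exactly B = 4 bytes: K' = 26 d4 b3 80.
K' ⊕ ipad = 10 e2 85 b6; K' ⊕ opad = 7a 88 ef dc.
Inner hash: sum = 16+226+133+182+8+77+103 = 745 → 02 e9.
Outer hash (recomputed tag): sum = 122+136+239+220+2+233 = 952 → 03 b8.
Recomputed tag = 03b8; claimed = 03b8 → match.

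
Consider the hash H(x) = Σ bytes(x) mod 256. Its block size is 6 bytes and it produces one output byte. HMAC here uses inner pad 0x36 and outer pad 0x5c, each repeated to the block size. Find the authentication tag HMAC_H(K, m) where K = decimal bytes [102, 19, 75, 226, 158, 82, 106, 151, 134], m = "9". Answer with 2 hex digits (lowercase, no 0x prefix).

7f

Key decimal bytes [102, 19, 75, 226, 158, 82, 106, 151, 134] = 66 13 4b e2 9e 52 6a 97 86 is 9 bytes > B = 6, so hash it first: H(key) = 1d, then zero-pad to 6 bytes: K' = 1d 00 00 00 00 00.
K' ⊕ ipad = 2b 36 36 36 36 36.  K' ⊕ opad = 41 5c 5c 5c 5c 5c.
Inner input = (K'⊕ipad) ∥ m = 2b 36 36 36 36 36 ∥ 39.
Inner hash: sum = 43+54+54+54+54+54+57 = 370; mod 256 = 114 → 72.
Outer input = (K'⊕opad) ∥ inner = 41 5c 5c 5c 5c 5c ∥ 72.
Outer hash (tag): sum = 65+92+92+92+92+92+114 = 639; mod 256 = 127 → 7f.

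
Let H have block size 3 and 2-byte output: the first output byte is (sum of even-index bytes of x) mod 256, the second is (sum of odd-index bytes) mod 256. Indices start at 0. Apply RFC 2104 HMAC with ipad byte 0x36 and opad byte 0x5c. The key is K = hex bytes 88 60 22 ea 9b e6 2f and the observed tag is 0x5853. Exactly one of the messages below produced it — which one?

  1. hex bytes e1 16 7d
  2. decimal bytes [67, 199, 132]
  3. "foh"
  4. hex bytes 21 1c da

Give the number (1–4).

3

Key hex bytes 88 60 22 ea 9b e6 2f is 7 bytes > B = 3, so hash it first: H(key) = 74 30, then zero-pad to 3 bytes: K' = 74 30 00.
K' ⊕ ipad = 42 06 36; K' ⊕ opad = 28 6c 5c.
m1: inner = H(42 06 36 e1 16 7d) = 8e 64; tag = H(28 6c 5c 8e 64) = e8fa
m2: inner = H(42 06 36 43 c7 84) = 3f cd; tag = H(28 6c 5c 3f cd) = 51ab
m3: inner = H(42 06 36 66 6f 68) = e7 d4; tag = H(28 6c 5c e7 d4) = 5853 ← matches
m4: inner = H(42 06 36 21 1c da) = 94 01; tag = H(28 6c 5c 94 01) = 8500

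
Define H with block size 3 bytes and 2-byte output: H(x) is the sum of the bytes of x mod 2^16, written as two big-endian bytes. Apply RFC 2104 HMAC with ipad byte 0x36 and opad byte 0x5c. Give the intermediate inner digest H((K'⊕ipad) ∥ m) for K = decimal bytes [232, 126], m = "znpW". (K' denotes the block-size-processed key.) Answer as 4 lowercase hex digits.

030b

Key decimal bytes [232, 126] = e8 7e is 2 bytes ≤ B = 3; zero-pad to 3 bytes: K' = e8 7e 00.
K' ⊕ ipad = de 48 36.
Inner input = de 48 36 ∥ 7a 6e 70 57.
Inner hash: sum = 222+72+54+122+110+112+87 = 779 → 03 0b.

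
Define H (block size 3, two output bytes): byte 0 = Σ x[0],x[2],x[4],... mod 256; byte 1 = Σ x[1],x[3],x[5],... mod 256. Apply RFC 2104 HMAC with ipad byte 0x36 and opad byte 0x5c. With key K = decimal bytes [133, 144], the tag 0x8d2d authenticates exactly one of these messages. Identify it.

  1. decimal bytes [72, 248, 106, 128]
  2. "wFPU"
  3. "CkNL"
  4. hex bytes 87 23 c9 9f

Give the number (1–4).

1

Key decimal bytes [133, 144] = 85 90 is 2 bytes ≤ B = 3; zero-pad to 3 bytes: K' = 85 90 00.
K' ⊕ ipad = b3 a6 36; K' ⊕ opad = d9 cc 5c.
m1: inner = H(b3 a6 36 48 f8 6a 80) = 61 58; tag = H(d9 cc 5c 61 58) = 8d2d ← matches
m2: inner = H(b3 a6 36 77 46 50 55) = 84 6d; tag = H(d9 cc 5c 84 6d) = a250
m3: inner = H(b3 a6 36 43 6b 4e 4c) = a0 37; tag = H(d9 cc 5c a0 37) = 6c6c
m4: inner = H(b3 a6 36 87 23 c9 9f) = ab f6; tag = H(d9 cc 5c ab f6) = 2b77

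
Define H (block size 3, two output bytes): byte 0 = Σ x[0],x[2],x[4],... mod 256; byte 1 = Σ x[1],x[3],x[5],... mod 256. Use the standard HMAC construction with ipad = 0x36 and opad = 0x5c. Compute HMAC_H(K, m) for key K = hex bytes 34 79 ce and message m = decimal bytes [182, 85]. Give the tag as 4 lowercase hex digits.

Key hex bytes 34 79 ce is exactly B = 3 bytes: K' = 34 79 ce.
K' ⊕ ipad = 02 4f f8.  K' ⊕ opad = 68 25 92.
Inner input = (K'⊕ipad) ∥ m = 02 4f f8 ∥ b6 55.
Inner hash: even-index sum = 335 mod 256 = 79; odd-index sum = 261 mod 256 = 5 → 4f 05.
Outer input = (K'⊕opad) ∥ inner = 68 25 92 ∥ 4f 05.
Outer hash (tag): even-index sum = 255 mod 256 = 255; odd-index sum = 116 mod 256 = 116 → ff 74.

ff74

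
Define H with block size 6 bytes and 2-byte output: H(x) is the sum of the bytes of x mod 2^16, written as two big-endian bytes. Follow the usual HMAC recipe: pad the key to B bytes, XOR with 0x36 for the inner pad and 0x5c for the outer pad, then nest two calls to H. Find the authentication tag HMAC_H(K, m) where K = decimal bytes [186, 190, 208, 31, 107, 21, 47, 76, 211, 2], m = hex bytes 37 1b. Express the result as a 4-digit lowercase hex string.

Key decimal bytes [186, 190, 208, 31, 107, 21, 47, 76, 211, 2] = ba be d0 1f 6b 15 2f 4c d3 02 is 10 bytes > B = 6, so hash it first: H(key) = 04 37, then zero-pad to 6 bytes: K' = 04 37 00 00 00 00.
K' ⊕ ipad = 32 01 36 36 36 36.  K' ⊕ opad = 58 6b 5c 5c 5c 5c.
Inner input = (K'⊕ipad) ∥ m = 32 01 36 36 36 36 ∥ 37 1b.
Inner hash: sum = 50+1+54+54+54+54+55+27 = 349 → 01 5d.
Outer input = (K'⊕opad) ∥ inner = 58 6b 5c 5c 5c 5c ∥ 01 5d.
Outer hash (tag): sum = 88+107+92+92+92+92+1+93 = 657 → 02 91.

0291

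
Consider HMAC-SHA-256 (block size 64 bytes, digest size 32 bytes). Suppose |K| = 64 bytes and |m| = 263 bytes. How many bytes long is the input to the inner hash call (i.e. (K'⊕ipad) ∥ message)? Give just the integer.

Key is 64 ≤ 64 bytes, zero-padded: |K'| = 64.
Inner input = (K'⊕ipad) ∥ m → 64 + 263 = 327 bytes.

327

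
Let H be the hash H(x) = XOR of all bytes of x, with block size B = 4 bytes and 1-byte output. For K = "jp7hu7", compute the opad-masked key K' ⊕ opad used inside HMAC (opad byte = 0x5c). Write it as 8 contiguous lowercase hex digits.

Key "jp7hu7" = 6a 70 37 68 75 37 is 6 bytes > B = 4, so hash it first: H(key) = 07, then zero-pad to 4 bytes: K' = 07 00 00 00.
XOR each byte with 0x5c: 07⊕5c=5b, 00⊕5c=5c, 00⊕5c=5c, 00⊕5c=5c.

5b5c5c5c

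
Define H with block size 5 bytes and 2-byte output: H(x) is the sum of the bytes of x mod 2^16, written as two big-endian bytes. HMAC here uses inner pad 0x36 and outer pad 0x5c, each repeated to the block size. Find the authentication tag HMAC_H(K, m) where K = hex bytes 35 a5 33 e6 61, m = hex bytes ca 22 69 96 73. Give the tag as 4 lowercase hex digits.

02ec

Key hex bytes 35 a5 33 e6 61 is exactly B = 5 bytes: K' = 35 a5 33 e6 61.
K' ⊕ ipad = 03 93 05 d0 57.  K' ⊕ opad = 69 f9 6f ba 3d.
Inner input = (K'⊕ipad) ∥ m = 03 93 05 d0 57 ∥ ca 22 69 96 73.
Inner hash: sum = 3+147+5+208+87+202+34+105+150+115 = 1056 → 04 20.
Outer input = (K'⊕opad) ∥ inner = 69 f9 6f ba 3d ∥ 04 20.
Outer hash (tag): sum = 105+249+111+186+61+4+32 = 748 → 02 ec.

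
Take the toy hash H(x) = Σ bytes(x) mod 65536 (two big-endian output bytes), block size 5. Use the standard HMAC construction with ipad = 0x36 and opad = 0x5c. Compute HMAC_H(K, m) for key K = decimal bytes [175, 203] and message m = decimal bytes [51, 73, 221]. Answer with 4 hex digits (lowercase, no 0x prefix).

Key decimal bytes [175, 203] = af cb is 2 bytes ≤ B = 5; zero-pad to 5 bytes: K' = af cb 00 00 00.
K' ⊕ ipad = 99 fd 36 36 36.  K' ⊕ opad = f3 97 5c 5c 5c.
Inner input = (K'⊕ipad) ∥ m = 99 fd 36 36 36 ∥ 33 49 dd.
Inner hash: sum = 153+253+54+54+54+51+73+221 = 913 → 03 91.
Outer input = (K'⊕opad) ∥ inner = f3 97 5c 5c 5c ∥ 03 91.
Outer hash (tag): sum = 243+151+92+92+92+3+145 = 818 → 03 32.

0332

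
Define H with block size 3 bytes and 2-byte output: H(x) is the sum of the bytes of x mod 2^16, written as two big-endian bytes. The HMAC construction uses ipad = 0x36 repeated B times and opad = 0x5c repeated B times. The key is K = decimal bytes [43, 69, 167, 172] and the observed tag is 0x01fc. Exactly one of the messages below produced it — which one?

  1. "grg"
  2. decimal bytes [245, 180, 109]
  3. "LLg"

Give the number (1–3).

Key decimal bytes [43, 69, 167, 172] = 2b 45 a7 ac is 4 bytes > B = 3, so hash it first: H(key) = 01 c3, then zero-pad to 3 bytes: K' = 01 c3 00.
K' ⊕ ipad = 37 f5 36; K' ⊕ opad = 5d 9f 5c.
m1: inner = H(37 f5 36 67 72 67) = 02 a2; tag = H(5d 9f 5c 02 a2) = 01fc ← matches
m2: inner = H(37 f5 36 f5 b4 6d) = 03 78; tag = H(5d 9f 5c 03 78) = 01d3
m3: inner = H(37 f5 36 4c 4c 67) = 02 61; tag = H(5d 9f 5c 02 61) = 01bb

1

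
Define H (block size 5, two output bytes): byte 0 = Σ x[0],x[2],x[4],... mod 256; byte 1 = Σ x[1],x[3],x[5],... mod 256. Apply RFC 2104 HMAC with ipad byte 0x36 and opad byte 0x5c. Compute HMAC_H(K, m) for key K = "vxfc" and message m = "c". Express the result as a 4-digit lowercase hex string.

Key "vxfc" = 76 78 66 63 is 4 bytes ≤ B = 5; zero-pad to 5 bytes: K' = 76 78 66 63 00.
K' ⊕ ipad = 40 4e 50 55 36.  K' ⊕ opad = 2a 24 3a 3f 5c.
Inner input = (K'⊕ipad) ∥ m = 40 4e 50 55 36 ∥ 63.
Inner hash: even-index sum = 198 mod 256 = 198; odd-index sum = 262 mod 256 = 6 → c6 06.
Outer input = (K'⊕opad) ∥ inner = 2a 24 3a 3f 5c ∥ c6 06.
Outer hash (tag): even-index sum = 198 mod 256 = 198; odd-index sum = 297 mod 256 = 41 → c6 29.

c629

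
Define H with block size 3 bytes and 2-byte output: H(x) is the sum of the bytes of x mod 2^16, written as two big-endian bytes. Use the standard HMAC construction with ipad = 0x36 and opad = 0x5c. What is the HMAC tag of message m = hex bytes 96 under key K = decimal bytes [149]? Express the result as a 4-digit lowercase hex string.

Key decimal bytes [149] = 95 is 1 byte ≤ B = 3; zero-pad to 3 bytes: K' = 95 00 00.
K' ⊕ ipad = a3 36 36.  K' ⊕ opad = c9 5c 5c.
Inner input = (K'⊕ipad) ∥ m = a3 36 36 ∥ 96.
Inner hash: sum = 163+54+54+150 = 421 → 01 a5.
Outer input = (K'⊕opad) ∥ inner = c9 5c 5c ∥ 01 a5.
Outer hash (tag): sum = 201+92+92+1+165 = 551 → 02 27.

0227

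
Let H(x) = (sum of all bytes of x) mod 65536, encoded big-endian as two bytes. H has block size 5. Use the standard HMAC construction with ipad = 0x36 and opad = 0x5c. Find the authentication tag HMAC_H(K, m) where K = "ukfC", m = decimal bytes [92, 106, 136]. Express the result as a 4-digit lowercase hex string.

Key "ukfC" = 75 6b 66 43 is 4 bytes ≤ B = 5; zero-pad to 5 bytes: K' = 75 6b 66 43 00.
K' ⊕ ipad = 43 5d 50 75 36.  K' ⊕ opad = 29 37 3a 1f 5c.
Inner input = (K'⊕ipad) ∥ m = 43 5d 50 75 36 ∥ 5c 6a 88.
Inner hash: sum = 67+93+80+117+54+92+106+136 = 745 → 02 e9.
Outer input = (K'⊕opad) ∥ inner = 29 37 3a 1f 5c ∥ 02 e9.
Outer hash (tag): sum = 41+55+58+31+92+2+233 = 512 → 02 00.

0200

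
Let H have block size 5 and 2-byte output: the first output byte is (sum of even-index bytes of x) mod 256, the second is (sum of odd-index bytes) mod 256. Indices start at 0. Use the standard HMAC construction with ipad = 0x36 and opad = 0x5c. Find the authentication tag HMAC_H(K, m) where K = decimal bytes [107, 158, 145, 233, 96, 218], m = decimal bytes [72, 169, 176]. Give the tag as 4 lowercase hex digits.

3d18

Key decimal bytes [107, 158, 145, 233, 96, 218] = 6b 9e 91 e9 60 da is 6 bytes > B = 5, so hash it first: H(key) = 5c 61, then zero-pad to 5 bytes: K' = 5c 61 00 00 00.
K' ⊕ ipad = 6a 57 36 36 36.  K' ⊕ opad = 00 3d 5c 5c 5c.
Inner input = (K'⊕ipad) ∥ m = 6a 57 36 36 36 ∥ 48 a9 b0.
Inner hash: even-index sum = 383 mod 256 = 127; odd-index sum = 389 mod 256 = 133 → 7f 85.
Outer input = (K'⊕opad) ∥ inner = 00 3d 5c 5c 5c ∥ 7f 85.
Outer hash (tag): even-index sum = 317 mod 256 = 61; odd-index sum = 280 mod 256 = 24 → 3d 18.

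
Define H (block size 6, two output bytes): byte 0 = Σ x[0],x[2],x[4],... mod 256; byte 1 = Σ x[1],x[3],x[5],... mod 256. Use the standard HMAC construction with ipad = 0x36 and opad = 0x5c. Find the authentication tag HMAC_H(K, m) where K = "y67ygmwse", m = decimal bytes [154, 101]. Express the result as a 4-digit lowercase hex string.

3215

Key "y67ygmwse" = 79 36 37 79 67 6d 77 73 65 is 9 bytes > B = 6, so hash it first: H(key) = f3 8f, then zero-pad to 6 bytes: K' = f3 8f 00 00 00 00.
K' ⊕ ipad = c5 b9 36 36 36 36.  K' ⊕ opad = af d3 5c 5c 5c 5c.
Inner input = (K'⊕ipad) ∥ m = c5 b9 36 36 36 36 ∥ 9a 65.
Inner hash: even-index sum = 459 mod 256 = 203; odd-index sum = 394 mod 256 = 138 → cb 8a.
Outer input = (K'⊕opad) ∥ inner = af d3 5c 5c 5c 5c ∥ cb 8a.
Outer hash (tag): even-index sum = 562 mod 256 = 50; odd-index sum = 533 mod 256 = 21 → 32 15.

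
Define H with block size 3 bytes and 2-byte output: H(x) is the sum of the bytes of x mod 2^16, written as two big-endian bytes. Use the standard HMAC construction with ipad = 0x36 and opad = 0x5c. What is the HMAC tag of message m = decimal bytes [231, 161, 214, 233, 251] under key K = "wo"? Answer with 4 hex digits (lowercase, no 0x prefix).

Key "wo" = 77 6f is 2 bytes ≤ B = 3; zero-pad to 3 bytes: K' = 77 6f 00.
K' ⊕ ipad = 41 59 36.  K' ⊕ opad = 2b 33 5c.
Inner input = (K'⊕ipad) ∥ m = 41 59 36 ∥ e7 a1 d6 e9 fb.
Inner hash: sum = 65+89+54+231+161+214+233+251 = 1298 → 05 12.
Outer input = (K'⊕opad) ∥ inner = 2b 33 5c ∥ 05 12.
Outer hash (tag): sum = 43+51+92+5+18 = 209 → 00 d1.

00d1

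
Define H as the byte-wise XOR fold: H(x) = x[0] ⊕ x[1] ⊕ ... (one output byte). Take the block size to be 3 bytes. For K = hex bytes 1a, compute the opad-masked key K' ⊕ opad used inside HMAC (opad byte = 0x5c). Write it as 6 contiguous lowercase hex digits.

Key hex bytes 1a is 1 byte ≤ B = 3; zero-pad to 3 bytes: K' = 1a 00 00.
XOR each byte with 0x5c: 1a⊕5c=46, 00⊕5c=5c, 00⊕5c=5c.

465c5c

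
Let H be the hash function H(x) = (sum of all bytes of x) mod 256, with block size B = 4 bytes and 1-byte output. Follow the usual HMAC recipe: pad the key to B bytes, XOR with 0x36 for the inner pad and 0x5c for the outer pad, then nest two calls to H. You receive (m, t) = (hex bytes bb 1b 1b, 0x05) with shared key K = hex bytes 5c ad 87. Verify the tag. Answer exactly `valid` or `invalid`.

Key hex bytes 5c ad 87 is 3 bytes ≤ B = 4; zero-pad to 4 bytes: K' = 5c ad 87 00.
K' ⊕ ipad = 6a 9b b1 36; K' ⊕ opad = 00 f1 db 5c.
Inner hash: sum = 106+155+177+54+187+27+27 = 733; mod 256 = 221 → dd.
Outer hash (recomputed tag): sum = 0+241+219+92+221 = 773; mod 256 = 5 → 05.
Recomputed tag = 05; claimed = 05 → match.

valid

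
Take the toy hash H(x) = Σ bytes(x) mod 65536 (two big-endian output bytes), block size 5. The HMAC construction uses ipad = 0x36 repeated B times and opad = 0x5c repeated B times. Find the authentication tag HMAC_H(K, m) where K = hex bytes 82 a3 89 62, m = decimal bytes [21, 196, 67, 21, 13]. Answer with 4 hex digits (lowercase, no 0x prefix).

041f

Key hex bytes 82 a3 89 62 is 4 bytes ≤ B = 5; zero-pad to 5 bytes: K' = 82 a3 89 62 00.
K' ⊕ ipad = b4 95 bf 54 36.  K' ⊕ opad = de ff d5 3e 5c.
Inner input = (K'⊕ipad) ∥ m = b4 95 bf 54 36 ∥ 15 c4 43 15 0d.
Inner hash: sum = 180+149+191+84+54+21+196+67+21+13 = 976 → 03 d0.
Outer input = (K'⊕opad) ∥ inner = de ff d5 3e 5c ∥ 03 d0.
Outer hash (tag): sum = 222+255+213+62+92+3+208 = 1055 → 04 1f.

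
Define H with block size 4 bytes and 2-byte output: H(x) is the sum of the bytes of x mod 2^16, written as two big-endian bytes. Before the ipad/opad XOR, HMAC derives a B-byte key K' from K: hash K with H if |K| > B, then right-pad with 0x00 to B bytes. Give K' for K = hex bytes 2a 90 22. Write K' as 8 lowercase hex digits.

Key hex bytes 2a 90 22 is 3 bytes ≤ B = 4; zero-pad to 4 bytes: K' = 2a 90 22 00.

2a902200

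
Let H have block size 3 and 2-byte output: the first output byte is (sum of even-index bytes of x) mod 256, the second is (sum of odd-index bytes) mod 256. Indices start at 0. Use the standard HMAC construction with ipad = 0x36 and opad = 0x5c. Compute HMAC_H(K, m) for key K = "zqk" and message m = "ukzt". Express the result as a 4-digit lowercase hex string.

Key "zqk" = 7a 71 6b is exactly B = 3 bytes: K' = 7a 71 6b.
K' ⊕ ipad = 4c 47 5d.  K' ⊕ opad = 26 2d 37.
Inner input = (K'⊕ipad) ∥ m = 4c 47 5d ∥ 75 6b 7a 74.
Inner hash: even-index sum = 392 mod 256 = 136; odd-index sum = 310 mod 256 = 54 → 88 36.
Outer input = (K'⊕opad) ∥ inner = 26 2d 37 ∥ 88 36.
Outer hash (tag): even-index sum = 147 mod 256 = 147; odd-index sum = 181 mod 256 = 181 → 93 b5.

93b5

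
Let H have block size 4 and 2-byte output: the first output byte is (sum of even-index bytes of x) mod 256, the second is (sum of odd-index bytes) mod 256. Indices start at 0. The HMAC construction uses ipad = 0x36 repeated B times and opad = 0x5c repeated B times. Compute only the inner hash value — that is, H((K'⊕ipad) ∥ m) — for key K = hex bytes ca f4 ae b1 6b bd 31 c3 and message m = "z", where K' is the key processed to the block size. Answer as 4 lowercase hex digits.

Key hex bytes ca f4 ae b1 6b bd 31 c3 is 8 bytes > B = 4, so hash it first: H(key) = 14 25, then zero-pad to 4 bytes: K' = 14 25 00 00.
K' ⊕ ipad = 22 13 36 36.
Inner input = 22 13 36 36 ∥ 7a.
Inner hash: even-index sum = 210 mod 256 = 210; odd-index sum = 73 mod 256 = 73 → d2 49.

d249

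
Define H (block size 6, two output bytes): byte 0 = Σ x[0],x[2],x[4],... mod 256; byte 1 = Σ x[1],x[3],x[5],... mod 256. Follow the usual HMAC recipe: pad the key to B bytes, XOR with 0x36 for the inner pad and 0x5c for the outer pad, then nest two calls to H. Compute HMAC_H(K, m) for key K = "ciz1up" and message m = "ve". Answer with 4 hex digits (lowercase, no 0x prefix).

Key "ciz1up" = 63 69 7a 31 75 70 is exactly B = 6 bytes: K' = 63 69 7a 31 75 70.
K' ⊕ ipad = 55 5f 4c 07 43 46.  K' ⊕ opad = 3f 35 26 6d 29 2c.
Inner input = (K'⊕ipad) ∥ m = 55 5f 4c 07 43 46 ∥ 76 65.
Inner hash: even-index sum = 346 mod 256 = 90; odd-index sum = 273 mod 256 = 17 → 5a 11.
Outer input = (K'⊕opad) ∥ inner = 3f 35 26 6d 29 2c ∥ 5a 11.
Outer hash (tag): even-index sum = 232 mod 256 = 232; odd-index sum = 223 mod 256 = 223 → e8 df.

e8df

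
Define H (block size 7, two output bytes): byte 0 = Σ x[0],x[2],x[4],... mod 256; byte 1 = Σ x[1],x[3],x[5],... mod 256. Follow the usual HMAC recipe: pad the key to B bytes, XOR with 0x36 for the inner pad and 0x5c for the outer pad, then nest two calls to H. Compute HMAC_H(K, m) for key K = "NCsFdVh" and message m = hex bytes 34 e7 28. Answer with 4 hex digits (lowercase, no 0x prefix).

Key "NCsFdVh" = 4e 43 73 46 64 56 68 is exactly B = 7 bytes: K' = 4e 43 73 46 64 56 68.
K' ⊕ ipad = 78 75 45 70 52 60 5e.  K' ⊕ opad = 12 1f 2f 1a 38 0a 34.
Inner input = (K'⊕ipad) ∥ m = 78 75 45 70 52 60 5e ∥ 34 e7 28.
Inner hash: even-index sum = 596 mod 256 = 84; odd-index sum = 417 mod 256 = 161 → 54 a1.
Outer input = (K'⊕opad) ∥ inner = 12 1f 2f 1a 38 0a 34 ∥ 54 a1.
Outer hash (tag): even-index sum = 334 mod 256 = 78; odd-index sum = 151 mod 256 = 151 → 4e 97.

4e97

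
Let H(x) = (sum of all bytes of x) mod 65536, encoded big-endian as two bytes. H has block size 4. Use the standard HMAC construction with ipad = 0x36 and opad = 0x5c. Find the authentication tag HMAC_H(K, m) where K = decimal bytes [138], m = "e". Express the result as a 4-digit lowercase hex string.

02ae

Key decimal bytes [138] = 8a is 1 byte ≤ B = 4; zero-pad to 4 bytes: K' = 8a 00 00 00.
K' ⊕ ipad = bc 36 36 36.  K' ⊕ opad = d6 5c 5c 5c.
Inner input = (K'⊕ipad) ∥ m = bc 36 36 36 ∥ 65.
Inner hash: sum = 188+54+54+54+101 = 451 → 01 c3.
Outer input = (K'⊕opad) ∥ inner = d6 5c 5c 5c ∥ 01 c3.
Outer hash (tag): sum = 214+92+92+92+1+195 = 686 → 02 ae.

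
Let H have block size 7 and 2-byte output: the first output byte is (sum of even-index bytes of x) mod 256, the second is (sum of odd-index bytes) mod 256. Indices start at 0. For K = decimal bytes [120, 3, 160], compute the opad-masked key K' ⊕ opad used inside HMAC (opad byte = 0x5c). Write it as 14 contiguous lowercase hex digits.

245ffc5c5c5c5c

Key decimal bytes [120, 3, 160] = 78 03 a0 is 3 bytes ≤ B = 7; zero-pad to 7 bytes: K' = 78 03 a0 00 00 00 00.
XOR each byte with 0x5c: 78⊕5c=24, 03⊕5c=5f, a0⊕5c=fc, 00⊕5c=5c, 00⊕5c=5c, 00⊕5c=5c, 00⊕5c=5c.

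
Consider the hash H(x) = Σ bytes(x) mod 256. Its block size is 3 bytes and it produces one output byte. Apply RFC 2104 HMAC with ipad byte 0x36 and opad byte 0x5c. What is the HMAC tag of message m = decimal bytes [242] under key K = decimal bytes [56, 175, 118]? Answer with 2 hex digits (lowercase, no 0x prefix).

Key decimal bytes [56, 175, 118] = 38 af 76 is exactly B = 3 bytes: K' = 38 af 76.
K' ⊕ ipad = 0e 99 40.  K' ⊕ opad = 64 f3 2a.
Inner input = (K'⊕ipad) ∥ m = 0e 99 40 ∥ f2.
Inner hash: sum = 14+153+64+242 = 473; mod 256 = 217 → d9.
Outer input = (K'⊕opad) ∥ inner = 64 f3 2a ∥ d9.
Outer hash (tag): sum = 100+243+42+217 = 602; mod 256 = 90 → 5a.

5a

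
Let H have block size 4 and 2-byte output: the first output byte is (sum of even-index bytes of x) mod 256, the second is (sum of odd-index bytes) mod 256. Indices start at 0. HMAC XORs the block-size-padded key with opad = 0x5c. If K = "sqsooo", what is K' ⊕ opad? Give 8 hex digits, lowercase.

Key "sqsooo" = 73 71 73 6f 6f 6f is 6 bytes > B = 4, so hash it first: H(key) = 55 4f, then zero-pad to 4 bytes: K' = 55 4f 00 00.
XOR each byte with 0x5c: 55⊕5c=09, 4f⊕5c=13, 00⊕5c=5c, 00⊕5c=5c.

09135c5c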